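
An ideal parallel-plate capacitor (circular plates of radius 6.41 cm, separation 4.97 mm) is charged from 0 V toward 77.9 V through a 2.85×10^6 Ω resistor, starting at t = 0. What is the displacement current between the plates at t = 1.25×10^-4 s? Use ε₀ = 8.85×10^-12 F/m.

C = ε₀A/d = (8.85×10^-12)(0.01291)/(4.97×10^-3) = 2.299×10^-11 F, so τ = RC = 6.552×10^-5 s.
The conduction current is I(t) = (V₀/R) e^(−t/τ), and the displacement current between the plates equals it.
t/τ = 1.908; I_d = (77.9/2.85×10^6) · e^(−1.908) = (2.733×10^-5)(0.1484) = 4.06×10^-6 A.

4.06×10^-6 A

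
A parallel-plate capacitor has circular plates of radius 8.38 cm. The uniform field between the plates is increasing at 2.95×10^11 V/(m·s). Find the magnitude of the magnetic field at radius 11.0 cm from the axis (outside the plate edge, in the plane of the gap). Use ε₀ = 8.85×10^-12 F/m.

I_d = ε₀ dΦ_E/dt = ε₀ πR² (dE/dt) = (8.85×10^-12)(0.02206)(2.95×10^11) = 0.05759 A through the full plate area.
For r ≥ R the full I_d is enclosed: B = μ₀ I_d/(2πr) = (4π×10^-7)(0.05759)/(2π·0.110) = 1.05×10^-7 T.

1.05×10^-7 T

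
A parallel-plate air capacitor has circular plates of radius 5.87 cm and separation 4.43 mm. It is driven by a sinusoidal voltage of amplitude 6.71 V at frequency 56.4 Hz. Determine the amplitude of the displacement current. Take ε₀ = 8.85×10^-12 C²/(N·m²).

5.14×10^-8 A

The displacement current equals the conduction current C dV/dt, which peaks at C V₀ ω.
With C = ε₀A/d = (8.85×10^-12)(0.01082)/(4.43×10^-3) = 2.162×10^-11 F and ω = 2πf = 354.4 rad/s, I_d,max = (2.162×10^-11)(6.71)(354.4) = 5.14×10^-8 A.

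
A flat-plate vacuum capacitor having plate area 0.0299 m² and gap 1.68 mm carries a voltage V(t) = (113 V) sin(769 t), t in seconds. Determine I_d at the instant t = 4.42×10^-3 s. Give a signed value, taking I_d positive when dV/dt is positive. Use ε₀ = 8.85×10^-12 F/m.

dV/dt = (113)(769)·cos(3.39898) = -8.403×10^4 V/s.
I_d = C dV/dt with C = ε₀A/d = (8.85×10^-12)(0.0299)/(1.68×10^-3) = 1.575×10^-10 F, so I_d = (1.575×10^-10)(-8.403×10^4) = -1.32×10^-5 A.

-1.32×10^-5 A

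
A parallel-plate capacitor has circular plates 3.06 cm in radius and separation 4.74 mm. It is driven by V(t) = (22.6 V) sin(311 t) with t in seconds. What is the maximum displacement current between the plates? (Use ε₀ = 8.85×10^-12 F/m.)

3.86×10^-8 A

(dE/dt)_max = V₀ω/d = 1.483×10^6 V/(m·s); ω = 311 rad/s.
I_d,max = ε₀ A (dE/dt)_max = (8.85×10^-12)(2.942×10^-3)(1.483×10^6) = 3.86×10^-8 A.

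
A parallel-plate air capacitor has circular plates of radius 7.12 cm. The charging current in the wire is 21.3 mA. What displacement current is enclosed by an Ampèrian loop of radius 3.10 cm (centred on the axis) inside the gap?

No conduction current crosses the gap, so I_d there equals the 0.0213 A in the leads.
Through an area πr² the displacement current is I_d·(πr²/πR²) = I_d (r/R)² = 4.04×10^-3 A.

4.04×10^-3 A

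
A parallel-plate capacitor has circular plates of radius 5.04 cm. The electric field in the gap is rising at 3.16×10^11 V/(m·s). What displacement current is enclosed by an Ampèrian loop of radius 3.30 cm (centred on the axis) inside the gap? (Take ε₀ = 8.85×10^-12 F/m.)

Through the whole plate area (πR² = 7.980×10^-3 m²), I_d = ε₀ πR² dE/dt = 0.02232 A.
The field is uniform, so I_d,enc = I_d (r/R)² = (0.02232)(3.30/5.04)² = 9.57×10^-3 A.

9.57×10^-3 A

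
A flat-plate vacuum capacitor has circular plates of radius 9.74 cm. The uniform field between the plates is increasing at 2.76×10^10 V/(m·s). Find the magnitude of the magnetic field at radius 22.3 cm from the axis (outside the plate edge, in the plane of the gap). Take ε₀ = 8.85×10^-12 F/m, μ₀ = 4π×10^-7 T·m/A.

I_d = ε₀ dΦ_E/dt = ε₀ πR² (dE/dt) = (8.85×10^-12)(0.02980)(2.76×10^10) = 7.279×10^-3 A through the full plate area.
For r ≥ R the full I_d is enclosed: B = μ₀ I_d/(2πr) = (4π×10^-7)(7.279×10^-3)/(2π·0.223) = 6.53×10^-9 T.

6.53×10^-9 T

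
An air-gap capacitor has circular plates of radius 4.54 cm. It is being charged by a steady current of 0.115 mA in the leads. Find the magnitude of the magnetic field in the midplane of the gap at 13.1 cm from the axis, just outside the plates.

1.76×10^-10 T

No conduction current crosses the gap, so I_d there equals the 1.15×10^-4 A in the leads.
With r > R the enclosed displacement current is the full I_d; B = μ₀ I_d / (2πr) = 1.76×10^-10 T.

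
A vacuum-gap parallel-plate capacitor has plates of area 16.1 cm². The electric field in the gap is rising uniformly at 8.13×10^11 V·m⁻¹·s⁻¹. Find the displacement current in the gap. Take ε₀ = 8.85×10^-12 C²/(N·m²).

0.0116 A

The displacement current is ε₀ times dΦ_E/dt = ε₀ A dE/dt = (8.85×10^-12)(1.61×10^-3)(8.13×10^11) = 0.0116 A.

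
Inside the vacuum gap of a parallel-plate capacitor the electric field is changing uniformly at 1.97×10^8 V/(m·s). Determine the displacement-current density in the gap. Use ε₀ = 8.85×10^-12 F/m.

1.74×10^-3 A/m²

J_d = ε₀ dE/dt = (8.85×10^-12)(1.97×10^8) = 1.74×10^-3 A/m².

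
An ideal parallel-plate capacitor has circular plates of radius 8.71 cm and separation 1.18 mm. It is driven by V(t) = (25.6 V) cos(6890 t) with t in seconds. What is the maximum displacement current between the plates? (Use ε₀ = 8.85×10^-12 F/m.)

(dE/dt)_max = V₀ω/d = 1.495×10^8 V/(m·s); ω = 6890 rad/s.
I_d,max = ε₀ A (dE/dt)_max = (8.85×10^-12)(0.02383)(1.495×10^8) = 3.15×10^-5 A.

3.15×10^-5 A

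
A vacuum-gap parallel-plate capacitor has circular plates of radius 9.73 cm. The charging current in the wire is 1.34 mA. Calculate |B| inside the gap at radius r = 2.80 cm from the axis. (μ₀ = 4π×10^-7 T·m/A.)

By continuity the displacement current in the gap matches the conduction current: I_d = 1.34×10^-3 A.
∮B·dl = μ₀ I_d,enc with I_d,enc = I_d r²/R² = 1.110×10^-4 A; so B = μ₀ I_d,enc/(2πr) = 7.93×10^-10 T.

7.93×10^-10 T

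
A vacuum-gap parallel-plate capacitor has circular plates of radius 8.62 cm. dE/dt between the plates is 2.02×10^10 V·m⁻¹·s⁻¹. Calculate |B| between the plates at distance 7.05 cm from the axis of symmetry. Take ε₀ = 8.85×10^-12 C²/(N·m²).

7.92×10^-9 T

Total displacement current: I_d = ε₀(πR²)(dE/dt) = (8.85×10^-12)(0.02334)(2.02×10^10) = 4.172×10^-3 A.
An Ampèrian loop of radius r encloses a fraction (r/R)² of I_d. Then B·2πr = μ₀ I_d (r/R)², giving B = μ₀ I_d r/(2πR²) = 7.92×10^-9 T.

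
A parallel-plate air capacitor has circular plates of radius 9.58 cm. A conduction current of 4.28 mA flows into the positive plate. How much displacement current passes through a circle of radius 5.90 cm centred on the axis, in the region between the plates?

By continuity the displacement current in the gap matches the conduction current: I_d = 4.28×10^-3 A.
Through an area πr² the displacement current is I_d·(πr²/πR²) = I_d (r/R)² = 1.62×10^-3 A.

1.62×10^-3 A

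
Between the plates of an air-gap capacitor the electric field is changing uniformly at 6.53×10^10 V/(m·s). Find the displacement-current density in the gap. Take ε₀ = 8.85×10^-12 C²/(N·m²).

The displacement-current density is ε₀ ∂E/∂t = (8.85×10^-12)(6.53×10^10) = 0.578 A/m².

0.578 A/m²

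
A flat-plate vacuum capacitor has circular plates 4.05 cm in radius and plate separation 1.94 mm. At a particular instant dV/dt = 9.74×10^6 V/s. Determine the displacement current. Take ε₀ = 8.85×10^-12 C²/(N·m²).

C = ε₀A/d = (8.85×10^-12)(5.153×10^-3)/(1.94×10^-3) = 2.351×10^-11 F.
I_d = C dV/dt = (2.351×10^-11)(9.74×10^6) = 2.29×10^-4 A.

2.29×10^-4 A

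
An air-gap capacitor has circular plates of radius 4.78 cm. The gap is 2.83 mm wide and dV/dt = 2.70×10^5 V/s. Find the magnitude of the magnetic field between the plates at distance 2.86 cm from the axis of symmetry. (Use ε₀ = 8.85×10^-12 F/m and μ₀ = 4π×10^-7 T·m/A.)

1.52×10^-11 T

dE/dt = (dV/dt)/d = 9.541×10^7 V/(m·s); I_d = ε₀(πR²)(dE/dt) = (8.85×10^-12)(7.178×10^-3)(9.541×10^7) = 6.061×10^-6 A.
An Ampèrian loop of radius r encloses a fraction (r/R)² of I_d. Then B·2πr = μ₀ I_d (r/R)², giving B = μ₀ I_d r/(2πR²) = 1.52×10^-11 T.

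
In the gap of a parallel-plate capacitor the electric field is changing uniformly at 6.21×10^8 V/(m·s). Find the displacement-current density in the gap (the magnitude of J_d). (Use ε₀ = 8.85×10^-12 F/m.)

5.50×10^-3 A/m²

The displacement-current density is ε₀ ∂E/∂t = (8.85×10^-12)(6.21×10^8) = 5.50×10^-3 A/m².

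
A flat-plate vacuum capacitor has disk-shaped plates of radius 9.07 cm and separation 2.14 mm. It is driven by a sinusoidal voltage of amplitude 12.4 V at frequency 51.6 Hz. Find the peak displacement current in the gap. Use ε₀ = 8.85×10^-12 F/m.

C = ε₀A/d = (8.85×10^-12)(0.02584)/(2.14×10^-3) = 1.069×10^-10 F; ω = 2πf = 324.2 rad/s.
I_d = C dV/dt, so |I_d|_max = C V₀ ω = (1.069×10^-10)(12.4)(324.2) = 4.30×10^-7 A.

4.30×10^-7 A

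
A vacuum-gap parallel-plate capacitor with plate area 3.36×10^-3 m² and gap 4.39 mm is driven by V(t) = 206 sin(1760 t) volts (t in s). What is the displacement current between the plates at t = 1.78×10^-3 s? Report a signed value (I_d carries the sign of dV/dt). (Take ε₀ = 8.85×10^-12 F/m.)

-2.46×10^-6 A

C = ε₀A/d = (8.85×10^-12)(3.36×10^-3)/(4.39×10^-3) = 6.774×10^-12 F. dV/dt = V₀ω·cos(ωt); at ωt = 3.1328 rad this factor is -1.000.
I_d = C dV/dt = (6.774×10^-12)(206)(1760)(-1.000) = -2.46×10^-6 A.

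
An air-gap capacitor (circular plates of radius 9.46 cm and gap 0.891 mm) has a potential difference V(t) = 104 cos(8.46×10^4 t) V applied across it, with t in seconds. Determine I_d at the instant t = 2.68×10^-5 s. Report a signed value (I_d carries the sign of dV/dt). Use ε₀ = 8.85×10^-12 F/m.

-1.88×10^-3 A

dV/dt = (104)(8.46×10^4)·−sin(2.26728) = -6.749×10^6 V/s.
I_d = C dV/dt with C = ε₀A/d = (8.85×10^-12)(0.02811)/(8.91×10^-4) = 2.792×10^-10 F, so I_d = (2.792×10^-10)(-6.749×10^6) = -1.88×10^-3 A.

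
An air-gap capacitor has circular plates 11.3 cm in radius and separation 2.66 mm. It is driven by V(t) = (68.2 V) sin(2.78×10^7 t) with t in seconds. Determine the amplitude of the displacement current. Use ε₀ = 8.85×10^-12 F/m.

The displacement current equals the conduction current C dV/dt, which peaks at C V₀ ω.
With C = ε₀A/d = (8.85×10^-12)(0.04011)/(2.66×10^-3) = 1.334×10^-10 F and ω = 2.78×10^7 rad/s, I_d,max = (1.334×10^-10)(68.2)(2.78×10^7) = 0.253 A.

0.253 A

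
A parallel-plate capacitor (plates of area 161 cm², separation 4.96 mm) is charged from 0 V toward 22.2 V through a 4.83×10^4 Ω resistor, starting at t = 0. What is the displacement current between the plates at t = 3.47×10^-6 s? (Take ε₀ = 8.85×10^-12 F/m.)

C = ε₀A/d = (8.85×10^-12)(0.0161)/(4.96×10^-3) = 2.873×10^-11 F, so τ = RC = 1.388×10^-6 s.
The conduction current is I(t) = (V₀/R) e^(−t/τ), and the displacement current between the plates equals it.
t/τ = 2.500; I_d = (22.2/4.83×10^4) · e^(−2.500) = (4.596×10^-4)(0.08208) = 3.77×10^-5 A.

3.77×10^-5 A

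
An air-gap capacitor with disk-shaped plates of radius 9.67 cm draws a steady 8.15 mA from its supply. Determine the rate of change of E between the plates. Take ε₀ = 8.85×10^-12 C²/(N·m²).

3.13×10^10 V/(m·s)

The displacement current between the plates equals the conduction current, I_d = 8.15 mA.
Since I_d = ε₀ A dE/dt, dE/dt = I_d/(ε₀A) = (8.15×10^-3)/((8.85×10^-12)(0.02938)) = 3.13×10^10 V/(m·s).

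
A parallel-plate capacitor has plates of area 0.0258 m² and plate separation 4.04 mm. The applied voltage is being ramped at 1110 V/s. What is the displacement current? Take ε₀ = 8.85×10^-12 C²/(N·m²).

6.27×10^-8 A

E = V/d so dE/dt = (dV/dt)/d = 2.748×10^5 V/(m·s), and I_d = ε₀ A dE/dt = (8.85×10^-12)(0.0258)(2.748×10^5) = 6.27×10^-8 A.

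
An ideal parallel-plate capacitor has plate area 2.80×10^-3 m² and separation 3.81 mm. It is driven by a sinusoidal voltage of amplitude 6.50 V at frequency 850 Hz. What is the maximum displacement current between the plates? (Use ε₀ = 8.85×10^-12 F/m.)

C = ε₀A/d = (8.85×10^-12)(2.80×10^-3)/(3.81×10^-3) = 6.504×10^-12 F; ω = 2πf = 5341 rad/s.
I_d = C dV/dt, so |I_d|_max = C V₀ ω = (6.504×10^-12)(6.50)(5341) = 2.26×10^-7 A.

2.26×10^-7 A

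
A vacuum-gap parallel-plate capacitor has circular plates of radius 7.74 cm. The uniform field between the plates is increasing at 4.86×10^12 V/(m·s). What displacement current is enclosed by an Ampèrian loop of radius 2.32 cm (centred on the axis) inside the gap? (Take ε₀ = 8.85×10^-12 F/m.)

Through the whole plate area (πR² = 0.01882 m²), I_d = ε₀ πR² dE/dt = 0.8095 A.
Since J_d is uniform, the enclosed fraction is (r/R)² = 0.08985, giving I_d,enc = 0.0727 A.

0.0727 A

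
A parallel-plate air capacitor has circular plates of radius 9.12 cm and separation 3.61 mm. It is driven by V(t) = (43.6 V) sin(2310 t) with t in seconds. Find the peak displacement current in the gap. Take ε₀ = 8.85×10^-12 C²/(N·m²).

6.45×10^-6 A

The displacement current equals the conduction current C dV/dt, which peaks at C V₀ ω.
With C = ε₀A/d = (8.85×10^-12)(0.02613)/(3.61×10^-3) = 6.406×10^-11 F and ω = 2310 rad/s, I_d,max = (6.406×10^-11)(43.6)(2310) = 6.45×10^-6 A.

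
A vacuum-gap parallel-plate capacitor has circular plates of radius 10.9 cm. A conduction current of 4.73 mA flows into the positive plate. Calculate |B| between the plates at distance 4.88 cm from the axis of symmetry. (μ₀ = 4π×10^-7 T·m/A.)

No conduction current crosses the gap, so I_d there equals the 4.73×10^-3 A in the leads.
An Ampèrian loop of radius r encloses a fraction (r/R)² of I_d. Then B·2πr = μ₀ I_d (r/R)², giving B = μ₀ I_d r/(2πR²) = 3.89×10^-9 T.

3.89×10^-9 T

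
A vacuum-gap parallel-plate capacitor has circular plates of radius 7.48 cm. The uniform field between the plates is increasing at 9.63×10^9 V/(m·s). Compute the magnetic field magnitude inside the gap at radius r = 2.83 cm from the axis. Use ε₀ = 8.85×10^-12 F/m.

Through the whole plate area (πR² = 0.01758 m²), I_d = ε₀ πR² dE/dt = 1.498×10^-3 A.
For r < R the Ampère–Maxwell law gives B(2πr) = μ₀ I_d (r²/R²), so B = μ₀ I_d r/(2πR²) = (4π×10^-7)(1.498×10^-3)(0.0283)/(2π·0.0748²) = 1.52×10^-9 T.

1.52×10^-9 T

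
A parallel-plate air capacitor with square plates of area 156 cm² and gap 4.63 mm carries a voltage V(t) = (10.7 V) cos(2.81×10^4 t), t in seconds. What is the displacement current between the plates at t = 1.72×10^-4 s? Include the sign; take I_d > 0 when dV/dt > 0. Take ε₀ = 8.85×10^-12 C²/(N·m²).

8.90×10^-6 A

C = ε₀A/d = (8.85×10^-12)(0.0156)/(4.63×10^-3) = 2.982×10^-11 F. dV/dt = V₀ω·−sin(ωt); at ωt = 4.8332 rad this factor is 0.9927.
I_d = C dV/dt = (2.982×10^-11)(10.7)(2.81×10^4)(0.9927) = 8.90×10^-6 A.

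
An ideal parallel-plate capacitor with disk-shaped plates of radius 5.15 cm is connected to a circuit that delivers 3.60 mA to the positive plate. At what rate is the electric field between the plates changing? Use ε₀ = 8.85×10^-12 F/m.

4.88×10^10 V/(m·s)

Charge continuity gives I_d = I = 3.60×10^-3 A between the plates.
Inverting I_d = ε₀ A dE/dt gives dE/dt = 3.60×10^-3 / (8.85×10^-12 · 8.332×10^-3) = 4.88×10^10 V/(m·s).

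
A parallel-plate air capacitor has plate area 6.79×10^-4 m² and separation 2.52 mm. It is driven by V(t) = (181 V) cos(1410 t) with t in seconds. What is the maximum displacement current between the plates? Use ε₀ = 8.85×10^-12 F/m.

6.09×10^-7 A

C = ε₀A/d = (8.85×10^-12)(6.79×10^-4)/(2.52×10^-3) = 2.385×10^-12 F; ω = 1410 rad/s.
I_d = C dV/dt, so |I_d|_max = C V₀ ω = (2.385×10^-12)(181)(1410) = 6.09×10^-7 A.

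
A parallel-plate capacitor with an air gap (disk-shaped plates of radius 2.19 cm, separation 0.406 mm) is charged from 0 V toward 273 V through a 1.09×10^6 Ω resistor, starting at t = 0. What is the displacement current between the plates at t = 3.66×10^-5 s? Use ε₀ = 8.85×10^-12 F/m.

9.01×10^-5 A

C = ε₀A/d = (8.85×10^-12)(1.507×10^-3)/(4.06×10^-4) = 3.285×10^-11 F and τ = RC = 3.581×10^-5 s. I_d in the gap equals the RC charging current.
I_d(t) = (V₀/R) e^(−t/τ) = 2.505×10^-4 · e^(−1.022) = 9.01×10^-5 A.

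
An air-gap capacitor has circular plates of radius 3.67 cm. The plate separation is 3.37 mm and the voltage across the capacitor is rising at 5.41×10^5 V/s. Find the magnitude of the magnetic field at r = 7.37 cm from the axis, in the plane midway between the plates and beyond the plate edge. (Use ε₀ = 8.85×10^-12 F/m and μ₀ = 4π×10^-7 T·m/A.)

I_d = C dV/dt with C = ε₀πR²/d = 1.111×10^-11 F, so I_d = (1.111×10^-11)(5.41×10^5) = 6.011×10^-6 A.
For r ≥ R the full I_d is enclosed: B = μ₀ I_d/(2πr) = (4π×10^-7)(6.011×10^-6)/(2π·0.0737) = 1.63×10^-11 T.

1.63×10^-11 T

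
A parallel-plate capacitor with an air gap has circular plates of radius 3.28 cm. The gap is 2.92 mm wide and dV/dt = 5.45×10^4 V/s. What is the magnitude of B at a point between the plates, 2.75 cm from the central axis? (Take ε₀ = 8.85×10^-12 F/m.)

2.85×10^-12 T

dE/dt = (dV/dt)/d = 1.866×10^7 V/(m·s); I_d = ε₀(πR²)(dE/dt) = (8.85×10^-12)(3.380×10^-3)(1.866×10^7) = 5.582×10^-7 A.
∮B·dl = μ₀ I_d,enc with I_d,enc = I_d r²/R² = 3.924×10^-7 A; so B = μ₀ I_d,enc/(2πr) = 2.85×10^-12 T.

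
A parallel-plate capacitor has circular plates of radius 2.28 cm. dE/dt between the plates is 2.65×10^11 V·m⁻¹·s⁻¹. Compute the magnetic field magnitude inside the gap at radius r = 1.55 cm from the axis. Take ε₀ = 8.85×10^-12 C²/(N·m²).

Total displacement current: I_d = ε₀(πR²)(dE/dt) = (8.85×10^-12)(1.633×10^-3)(2.65×10^11) = 3.830×10^-3 A.
An Ampèrian loop of radius r encloses a fraction (r/R)² of I_d. Then B·2πr = μ₀ I_d (r/R)², giving B = μ₀ I_d r/(2πR²) = 2.28×10^-8 T.

2.28×10^-8 T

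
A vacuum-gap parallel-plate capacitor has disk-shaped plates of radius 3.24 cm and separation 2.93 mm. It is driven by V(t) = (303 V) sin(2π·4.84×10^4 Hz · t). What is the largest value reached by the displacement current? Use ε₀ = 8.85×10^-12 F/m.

(dE/dt)_max = V₀ω/d = 3.145×10^10 V/(m·s); ω = 2πf = 3.041×10^5 rad/s.
I_d,max = ε₀ A (dE/dt)_max = (8.85×10^-12)(3.298×10^-3)(3.145×10^10) = 9.18×10^-4 A.

9.18×10^-4 A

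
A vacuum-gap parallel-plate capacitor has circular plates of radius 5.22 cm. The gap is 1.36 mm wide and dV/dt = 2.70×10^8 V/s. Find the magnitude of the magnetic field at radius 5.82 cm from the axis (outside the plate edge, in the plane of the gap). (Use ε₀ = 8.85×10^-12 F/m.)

5.17×10^-8 T

dE/dt = (dV/dt)/d = 1.985×10^11 V/(m·s); I_d = ε₀(πR²)(dE/dt) = (8.85×10^-12)(8.560×10^-3)(1.985×10^11) = 0.01504 A.
Outside the plates the loop encloses all of I_d, so B·2πr = μ₀ I_d and B = 5.17×10^-8 T.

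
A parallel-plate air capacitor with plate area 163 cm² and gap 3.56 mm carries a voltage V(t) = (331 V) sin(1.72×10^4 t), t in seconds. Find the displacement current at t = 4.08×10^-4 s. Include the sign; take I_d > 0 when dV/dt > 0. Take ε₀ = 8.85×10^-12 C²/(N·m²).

C = ε₀A/d = (8.85×10^-12)(0.0163)/(3.56×10^-3) = 4.052×10^-11 F. dV/dt = V₀ω·cos(ωt); at ωt = 7.0176 rad this factor is 0.7422.
I_d = C dV/dt = (4.052×10^-11)(331)(1.72×10^4)(0.7422) = 1.71×10^-4 A.

1.71×10^-4 A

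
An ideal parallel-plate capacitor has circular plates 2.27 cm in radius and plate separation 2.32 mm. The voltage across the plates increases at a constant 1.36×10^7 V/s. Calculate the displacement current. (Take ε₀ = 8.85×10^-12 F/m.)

8.40×10^-5 A

E = V/d so dE/dt = (dV/dt)/d = 5.862×10^9 V/(m·s), and I_d = ε₀ A dE/dt = (8.85×10^-12)(1.619×10^-3)(5.862×10^9) = 8.40×10^-5 A.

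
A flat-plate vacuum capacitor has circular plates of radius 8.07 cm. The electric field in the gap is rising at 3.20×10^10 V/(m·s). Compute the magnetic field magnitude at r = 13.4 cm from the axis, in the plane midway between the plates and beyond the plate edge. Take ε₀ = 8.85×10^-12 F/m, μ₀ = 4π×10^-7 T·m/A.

Total displacement current: I_d = ε₀(πR²)(dE/dt) = (8.85×10^-12)(0.02046)(3.20×10^10) = 5.794×10^-3 A.
Outside the plates the loop encloses all of I_d, so B·2πr = μ₀ I_d and B = 8.65×10^-9 T.

8.65×10^-9 T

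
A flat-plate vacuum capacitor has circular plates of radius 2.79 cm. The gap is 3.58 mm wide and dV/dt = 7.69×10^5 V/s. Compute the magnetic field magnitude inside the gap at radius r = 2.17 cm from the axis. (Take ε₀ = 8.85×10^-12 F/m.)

2.59×10^-11 T

I_d = C dV/dt with C = ε₀πR²/d = 6.044×10^-12 F, so I_d = (6.044×10^-12)(7.69×10^5) = 4.648×10^-6 A.
For r < R the Ampère–Maxwell law gives B(2πr) = μ₀ I_d (r²/R²), so B = μ₀ I_d r/(2πR²) = (4π×10^-7)(4.648×10^-6)(0.0217)/(2π·0.0279²) = 2.59×10^-11 T.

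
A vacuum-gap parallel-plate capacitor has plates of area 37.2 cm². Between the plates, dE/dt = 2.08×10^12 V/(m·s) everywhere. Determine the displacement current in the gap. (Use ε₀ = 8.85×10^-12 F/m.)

0.0685 A

The displacement current is ε₀ times dΦ_E/dt = ε₀ A dE/dt = (8.85×10^-12)(3.72×10^-3)(2.08×10^12) = 0.0685 A.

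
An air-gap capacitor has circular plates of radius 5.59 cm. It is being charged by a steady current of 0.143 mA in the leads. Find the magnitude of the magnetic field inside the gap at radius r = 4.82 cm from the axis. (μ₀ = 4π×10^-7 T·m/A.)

By continuity the displacement current in the gap matches the conduction current: I_d = 1.43×10^-4 A.
An Ampèrian loop of radius r encloses a fraction (r/R)² of I_d. Then B·2πr = μ₀ I_d (r/R)², giving B = μ₀ I_d r/(2πR²) = 4.41×10^-10 T.

4.41×10^-10 T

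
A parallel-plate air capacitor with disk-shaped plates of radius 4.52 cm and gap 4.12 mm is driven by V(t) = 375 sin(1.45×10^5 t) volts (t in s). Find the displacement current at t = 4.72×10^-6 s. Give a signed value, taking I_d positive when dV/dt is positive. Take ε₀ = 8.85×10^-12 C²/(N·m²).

C = ε₀A/d = (8.85×10^-12)(6.418×10^-3)/(4.12×10^-3) = 1.379×10^-11 F. dV/dt = V₀ω·cos(ωt); at ωt = 0.6844 rad this factor is 0.7748.
I_d = C dV/dt = (1.379×10^-11)(375)(1.45×10^5)(0.7748) = 5.81×10^-4 A.

5.81×10^-4 A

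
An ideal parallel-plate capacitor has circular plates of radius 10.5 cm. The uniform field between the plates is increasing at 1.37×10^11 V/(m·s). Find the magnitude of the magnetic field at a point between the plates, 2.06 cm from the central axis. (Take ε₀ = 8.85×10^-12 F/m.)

1.57×10^-8 T

Total displacement current: I_d = ε₀(πR²)(dE/dt) = (8.85×10^-12)(0.03464)(1.37×10^11) = 0.04200 A.
∮B·dl = μ₀ I_d,enc with I_d,enc = I_d r²/R² = 1.617×10^-3 A; so B = μ₀ I_d,enc/(2πr) = 1.57×10^-8 T.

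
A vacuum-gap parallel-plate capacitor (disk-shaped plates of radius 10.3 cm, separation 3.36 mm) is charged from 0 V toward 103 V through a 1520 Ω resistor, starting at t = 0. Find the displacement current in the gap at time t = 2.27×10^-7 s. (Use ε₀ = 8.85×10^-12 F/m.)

0.0124 A

C = ε₀A/d = (8.85×10^-12)(0.03333)/(3.36×10^-3) = 8.779×10^-11 F, so τ = RC = 1.334×10^-7 s.
The conduction current is I(t) = (V₀/R) e^(−t/τ), and the displacement current between the plates equals it.
t/τ = 1.702; I_d = (103/1520) · e^(−1.702) = (0.06776)(0.1823) = 0.0124 A.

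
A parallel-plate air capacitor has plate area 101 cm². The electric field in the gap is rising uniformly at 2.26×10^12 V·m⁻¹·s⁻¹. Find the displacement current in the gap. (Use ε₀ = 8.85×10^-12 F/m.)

0.202 A

I_d = ε₀ A (dE/dt) = (8.85×10^-12)(0.0101 m²)(2.26×10^12) = 0.202 A.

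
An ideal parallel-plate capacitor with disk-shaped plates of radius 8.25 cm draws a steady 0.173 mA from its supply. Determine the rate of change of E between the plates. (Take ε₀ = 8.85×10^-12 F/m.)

9.14×10^8 V/(m·s)

Charge continuity gives I_d = I = 1.73×10^-4 A between the plates.
Since I_d = ε₀ A dE/dt, dE/dt = I_d/(ε₀A) = (1.73×10^-4)/((8.85×10^-12)(0.02138)) = 9.14×10^8 V/(m·s).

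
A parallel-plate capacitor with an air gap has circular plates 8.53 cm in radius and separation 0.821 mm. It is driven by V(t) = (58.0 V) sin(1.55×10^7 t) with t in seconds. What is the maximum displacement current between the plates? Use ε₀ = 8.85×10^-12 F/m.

(dE/dt)_max = V₀ω/d = 1.095×10^12 V/(m·s); ω = 1.55×10^7 rad/s.
I_d,max = ε₀ A (dE/dt)_max = (8.85×10^-12)(0.02286)(1.095×10^12) = 0.222 A.

0.222 A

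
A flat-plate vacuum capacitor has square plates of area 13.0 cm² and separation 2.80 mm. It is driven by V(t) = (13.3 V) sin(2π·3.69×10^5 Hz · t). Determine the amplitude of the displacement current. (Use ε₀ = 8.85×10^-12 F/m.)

1.27×10^-4 A

(dE/dt)_max = V₀ω/d = 1.101×10^10 V/(m·s); ω = 2πf = 2.318×10^6 rad/s.
I_d,max = ε₀ A (dE/dt)_max = (8.85×10^-12)(1.30×10^-3)(1.101×10^10) = 1.27×10^-4 A.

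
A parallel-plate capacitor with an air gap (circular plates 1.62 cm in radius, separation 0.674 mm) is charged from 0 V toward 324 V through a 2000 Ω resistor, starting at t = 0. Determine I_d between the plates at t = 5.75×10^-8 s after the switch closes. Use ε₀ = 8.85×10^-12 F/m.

C = ε₀A/d = (8.85×10^-12)(8.245×10^-4)/(6.74×10^-4) = 1.083×10^-11 F, so τ = RC = 2.166×10^-8 s.
The conduction current is I(t) = (V₀/R) e^(−t/τ), and the displacement current between the plates equals it.
t/τ = 2.655; I_d = (324/2000) · e^(−2.655) = (0.1620)(0.07030) = 0.0114 A.

0.0114 A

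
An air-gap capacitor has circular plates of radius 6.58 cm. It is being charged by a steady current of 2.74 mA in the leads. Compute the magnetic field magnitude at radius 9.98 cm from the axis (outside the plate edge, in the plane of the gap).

By continuity the displacement current in the gap matches the conduction current: I_d = 2.74×10^-3 A.
Outside the plates the loop encloses all of I_d, so B·2πr = μ₀ I_d and B = 5.49×10^-9 T.

5.49×10^-9 T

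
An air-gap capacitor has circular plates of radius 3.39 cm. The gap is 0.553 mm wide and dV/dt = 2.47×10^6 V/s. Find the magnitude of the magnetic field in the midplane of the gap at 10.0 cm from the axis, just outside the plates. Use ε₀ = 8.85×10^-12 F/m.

With E = V/d, dE/dt = 4.467×10^9 V/(m·s) and πR² = 3.610×10^-3 m², giving I_d = ε₀ πR² dE/dt = 1.427×10^-4 A.
Outside the plates the loop encloses all of I_d, so B·2πr = μ₀ I_d and B = 2.85×10^-10 T.

2.85×10^-10 T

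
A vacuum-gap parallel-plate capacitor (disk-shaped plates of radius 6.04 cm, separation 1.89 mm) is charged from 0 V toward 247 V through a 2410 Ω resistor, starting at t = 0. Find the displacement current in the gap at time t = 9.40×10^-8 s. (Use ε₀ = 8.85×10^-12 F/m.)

0.0495 A

With C = ε₀A/d = (8.85×10^-12)(0.01146)/(1.89×10^-3) = 5.366×10^-11 F, the time constant is τ = RC = 1.293×10^-7 s, so t/τ = 0.7270 and e^(−t/τ) = 0.4834.
I_d = I_cond = (V₀/R) e^(−t/τ) = (0.1025)(0.4834) = 0.0495 A.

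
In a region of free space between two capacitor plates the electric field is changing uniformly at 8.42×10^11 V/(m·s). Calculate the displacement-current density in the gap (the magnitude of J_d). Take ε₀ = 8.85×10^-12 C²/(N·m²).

7.45 A/m²

The displacement-current density is ε₀ ∂E/∂t = (8.85×10^-12)(8.42×10^11) = 7.45 A/m².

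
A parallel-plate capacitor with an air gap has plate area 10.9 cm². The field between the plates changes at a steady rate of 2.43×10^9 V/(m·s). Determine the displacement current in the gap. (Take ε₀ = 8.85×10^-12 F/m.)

2.34×10^-5 A

I_d = ε₀ A (dE/dt) = (8.85×10^-12)(1.09×10^-3 m²)(2.43×10^9) = 2.34×10^-5 A.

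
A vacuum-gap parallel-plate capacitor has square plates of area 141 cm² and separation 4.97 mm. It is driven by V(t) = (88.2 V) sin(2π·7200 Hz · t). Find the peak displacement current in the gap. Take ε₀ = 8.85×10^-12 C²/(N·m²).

1.00×10^-4 A

C = ε₀A/d = (8.85×10^-12)(0.0141)/(4.97×10^-3) = 2.511×10^-11 F; ω = 2πf = 4.524×10^4 rad/s.
I_d = C dV/dt, so |I_d|_max = C V₀ ω = (2.511×10^-11)(88.2)(4.524×10^4) = 1.00×10^-4 A.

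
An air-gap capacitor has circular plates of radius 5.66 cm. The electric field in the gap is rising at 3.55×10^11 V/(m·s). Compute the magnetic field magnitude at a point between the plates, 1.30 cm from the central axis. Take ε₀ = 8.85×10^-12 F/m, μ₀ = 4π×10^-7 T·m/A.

2.57×10^-8 T

I_d = ε₀ dΦ_E/dt = ε₀ πR² (dE/dt) = (8.85×10^-12)(0.01006)(3.55×10^11) = 0.03161 A through the full plate area.
An Ampèrian loop of radius r encloses a fraction (r/R)² of I_d. Then B·2πr = μ₀ I_d (r/R)², giving B = μ₀ I_d r/(2πR²) = 2.57×10^-8 T.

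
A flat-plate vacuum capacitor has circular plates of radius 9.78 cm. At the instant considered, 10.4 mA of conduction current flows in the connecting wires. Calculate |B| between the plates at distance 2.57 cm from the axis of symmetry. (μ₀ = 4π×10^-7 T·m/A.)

By continuity the displacement current in the gap matches the conduction current: I_d = 0.0104 A.
For r < R the Ampère–Maxwell law gives B(2πr) = μ₀ I_d (r²/R²), so B = μ₀ I_d r/(2πR²) = (4π×10^-7)(0.0104)(0.0257)/(2π·0.0978²) = 5.59×10^-9 T.

5.59×10^-9 T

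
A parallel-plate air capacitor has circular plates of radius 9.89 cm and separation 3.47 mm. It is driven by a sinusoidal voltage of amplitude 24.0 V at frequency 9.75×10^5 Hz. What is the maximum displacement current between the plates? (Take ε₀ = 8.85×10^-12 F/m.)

C = ε₀A/d = (8.85×10^-12)(0.03073)/(3.47×10^-3) = 7.837×10^-11 F; ω = 2πf = 6.126×10^6 rad/s.
I_d = C dV/dt, so |I_d|_max = C V₀ ω = (7.837×10^-11)(24.0)(6.126×10^6) = 0.0115 A.

0.0115 A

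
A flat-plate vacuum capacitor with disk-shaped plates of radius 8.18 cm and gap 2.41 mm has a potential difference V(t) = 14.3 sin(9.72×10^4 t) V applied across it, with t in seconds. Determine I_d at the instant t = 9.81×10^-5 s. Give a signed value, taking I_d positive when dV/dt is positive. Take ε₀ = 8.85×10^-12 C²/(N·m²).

-1.07×10^-4 A

dE/dt = (V₀ω/d)·cos(ωt) with ωt = 9.53532 rad: (14.3)(9.72×10^4)(-0.9939)/(2.41×10^-3) = -5.732×10^8 V/(m·s).
I_d = ε₀ A dE/dt = (8.85×10^-12)(0.02102)(-5.732×10^8) = -1.07×10^-4 A.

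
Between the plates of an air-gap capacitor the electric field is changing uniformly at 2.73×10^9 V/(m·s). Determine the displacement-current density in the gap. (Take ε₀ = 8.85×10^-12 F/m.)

J_d = ε₀ dE/dt = (8.85×10^-12)(2.73×10^9) = 0.0242 A/m².

0.0242 A/m²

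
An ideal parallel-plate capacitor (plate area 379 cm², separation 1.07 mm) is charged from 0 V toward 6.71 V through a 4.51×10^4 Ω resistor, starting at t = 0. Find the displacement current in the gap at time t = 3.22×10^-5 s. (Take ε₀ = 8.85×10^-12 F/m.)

With C = ε₀A/d = (8.85×10^-12)(0.0379)/(1.07×10^-3) = 3.135×10^-10 F, the time constant is τ = RC = 1.414×10^-5 s, so t/τ = 2.277 and e^(−t/τ) = 0.1026.
I_d = I_cond = (V₀/R) e^(−t/τ) = (1.488×10^-4)(0.1026) = 1.53×10^-5 A.

1.53×10^-5 A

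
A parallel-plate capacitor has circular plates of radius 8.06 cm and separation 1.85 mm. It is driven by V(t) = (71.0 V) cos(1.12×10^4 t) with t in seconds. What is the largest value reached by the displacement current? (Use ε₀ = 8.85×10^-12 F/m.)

C = ε₀A/d = (8.85×10^-12)(0.02041)/(1.85×10^-3) = 9.764×10^-11 F; ω = 1.12×10^4 rad/s.
I_d = C dV/dt, so |I_d|_max = C V₀ ω = (9.764×10^-11)(71.0)(1.12×10^4) = 7.76×10^-5 A.

7.76×10^-5 A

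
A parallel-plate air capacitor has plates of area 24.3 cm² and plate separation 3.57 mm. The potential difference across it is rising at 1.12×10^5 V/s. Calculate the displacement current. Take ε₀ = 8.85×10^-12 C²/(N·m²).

6.75×10^-7 A

The field between the plates is E = V/d, so dE/dt = (1.12×10^5)/(3.57×10^-3 m) = 3.137×10^7 V/(m·s).
I_d = ε₀ A (dE/dt) = (8.85×10^-12)(2.43×10^-3)(3.137×10^7) = 6.75×10^-7 A.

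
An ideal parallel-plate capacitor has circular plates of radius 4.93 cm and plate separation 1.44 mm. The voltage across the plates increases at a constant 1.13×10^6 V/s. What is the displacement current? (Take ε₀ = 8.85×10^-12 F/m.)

5.30×10^-5 A

E = V/d so dE/dt = (dV/dt)/d = 7.847×10^8 V/(m·s), and I_d = ε₀ A dE/dt = (8.85×10^-12)(7.636×10^-3)(7.847×10^8) = 5.30×10^-5 A.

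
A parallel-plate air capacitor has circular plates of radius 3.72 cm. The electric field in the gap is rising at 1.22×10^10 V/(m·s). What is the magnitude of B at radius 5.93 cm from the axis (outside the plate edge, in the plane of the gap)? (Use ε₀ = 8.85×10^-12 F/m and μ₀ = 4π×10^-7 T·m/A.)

Through the whole plate area (πR² = 4.347×10^-3 m²), I_d = ε₀ πR² dE/dt = 4.693×10^-4 A.
With r > R the enclosed displacement current is the full I_d; B = μ₀ I_d / (2πr) = 1.58×10^-9 T.

1.58×10^-9 T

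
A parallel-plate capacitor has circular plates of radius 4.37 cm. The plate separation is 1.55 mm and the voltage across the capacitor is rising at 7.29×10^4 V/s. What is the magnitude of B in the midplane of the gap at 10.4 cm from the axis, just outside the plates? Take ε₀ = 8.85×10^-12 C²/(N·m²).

With E = V/d, dE/dt = 4.703×10^7 V/(m·s) and πR² = 5.999×10^-3 m², giving I_d = ε₀ πR² dE/dt = 2.497×10^-6 A.
For r ≥ R the full I_d is enclosed: B = μ₀ I_d/(2πr) = (4π×10^-7)(2.497×10^-6)/(2π·0.104) = 4.80×10^-12 T.

4.80×10^-12 T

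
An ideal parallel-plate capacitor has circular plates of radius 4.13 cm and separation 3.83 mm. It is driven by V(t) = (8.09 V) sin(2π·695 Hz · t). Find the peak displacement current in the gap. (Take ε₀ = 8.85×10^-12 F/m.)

4.37×10^-7 A

The displacement current equals the conduction current C dV/dt, which peaks at C V₀ ω.
With C = ε₀A/d = (8.85×10^-12)(5.359×10^-3)/(3.83×10^-3) = 1.238×10^-11 F and ω = 2πf = 4367 rad/s, I_d,max = (1.238×10^-11)(8.09)(4367) = 4.37×10^-7 A.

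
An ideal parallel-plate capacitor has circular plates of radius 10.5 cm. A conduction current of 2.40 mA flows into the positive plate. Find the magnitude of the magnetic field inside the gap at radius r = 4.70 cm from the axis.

2.05×10^-9 T

By continuity the displacement current in the gap matches the conduction current: I_d = 2.40×10^-3 A.
An Ampèrian loop of radius r encloses a fraction (r/R)² of I_d. Then B·2πr = μ₀ I_d (r/R)², giving B = μ₀ I_d r/(2πR²) = 2.05×10^-9 T.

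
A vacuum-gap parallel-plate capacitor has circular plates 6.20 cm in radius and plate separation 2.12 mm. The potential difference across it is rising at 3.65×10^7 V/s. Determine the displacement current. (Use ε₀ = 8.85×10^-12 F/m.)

1.84×10^-3 A

The field between the plates is E = V/d, so dE/dt = (3.65×10^7)/(2.12×10^-3 m) = 1.722×10^10 V/(m·s).
I_d = ε₀ A (dE/dt) = (8.85×10^-12)(0.01208)(1.722×10^10) = 1.84×10^-3 A.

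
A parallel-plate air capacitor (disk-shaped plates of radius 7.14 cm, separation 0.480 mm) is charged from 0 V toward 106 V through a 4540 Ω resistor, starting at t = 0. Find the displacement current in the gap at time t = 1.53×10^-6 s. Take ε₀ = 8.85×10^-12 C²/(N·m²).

With C = ε₀A/d = (8.85×10^-12)(0.01602)/(4.80×10^-4) = 2.954×10^-10 F, the time constant is τ = RC = 1.341×10^-6 s, so t/τ = 1.141 and e^(−t/τ) = 0.3195.
I_d = I_cond = (V₀/R) e^(−t/τ) = (0.02335)(0.3195) = 7.46×10^-3 A.

7.46×10^-3 A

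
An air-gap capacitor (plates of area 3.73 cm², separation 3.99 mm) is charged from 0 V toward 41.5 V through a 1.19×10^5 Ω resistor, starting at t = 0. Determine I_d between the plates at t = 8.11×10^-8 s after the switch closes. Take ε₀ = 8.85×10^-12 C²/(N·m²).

C = ε₀A/d = (8.85×10^-12)(3.73×10^-4)/(3.99×10^-3) = 8.273×10^-13 F, so τ = RC = 9.845×10^-8 s.
The conduction current is I(t) = (V₀/R) e^(−t/τ), and the displacement current between the plates equals it.
t/τ = 0.8238; I_d = (41.5/1.19×10^5) · e^(−0.8238) = (3.487×10^-4)(0.4388) = 1.53×10^-4 A.

1.53×10^-4 A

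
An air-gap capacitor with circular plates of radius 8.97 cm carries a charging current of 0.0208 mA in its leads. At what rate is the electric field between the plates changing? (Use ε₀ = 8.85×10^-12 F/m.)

The displacement current between the plates equals the conduction current, I_d = 0.0208 mA.
Then dE/dt = I_d/(ε₀A) = 9.30×10^7 V/(m·s).

9.30×10^7 V/(m·s)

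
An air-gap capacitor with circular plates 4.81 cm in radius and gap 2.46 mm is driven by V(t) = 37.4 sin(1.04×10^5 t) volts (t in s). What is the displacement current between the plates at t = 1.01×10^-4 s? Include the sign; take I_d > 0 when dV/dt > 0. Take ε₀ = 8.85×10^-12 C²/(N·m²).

-4.80×10^-5 A

dV/dt = (37.4)(1.04×10^5)·cos(10.504) = -1.836×10^6 V/s.
I_d = C dV/dt with C = ε₀A/d = (8.85×10^-12)(7.268×10^-3)/(2.46×10^-3) = 2.615×10^-11 F, so I_d = (2.615×10^-11)(-1.836×10^6) = -4.80×10^-5 A.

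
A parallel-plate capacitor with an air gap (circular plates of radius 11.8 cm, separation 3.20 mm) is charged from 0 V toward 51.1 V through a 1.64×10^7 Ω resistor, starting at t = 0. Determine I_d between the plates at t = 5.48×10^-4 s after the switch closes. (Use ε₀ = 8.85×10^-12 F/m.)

C = ε₀A/d = (8.85×10^-12)(0.04374)/(3.20×10^-3) = 1.210×10^-10 F and τ = RC = 1.984×10^-3 s. I_d in the gap equals the RC charging current.
I_d(t) = (V₀/R) e^(−t/τ) = 3.116×10^-6 · e^(−0.2762) = 2.36×10^-6 A.

2.36×10^-6 A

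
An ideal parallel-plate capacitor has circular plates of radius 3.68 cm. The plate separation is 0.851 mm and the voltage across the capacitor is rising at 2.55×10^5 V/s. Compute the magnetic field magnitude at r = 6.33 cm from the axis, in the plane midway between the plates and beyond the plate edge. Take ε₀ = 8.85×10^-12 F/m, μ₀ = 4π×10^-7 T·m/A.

dE/dt = (dV/dt)/d = 2.996×10^8 V/(m·s); I_d = ε₀(πR²)(dE/dt) = (8.85×10^-12)(4.254×10^-3)(2.996×10^8) = 1.128×10^-5 A.
Outside the plates the loop encloses all of I_d, so B·2πr = μ₀ I_d and B = 3.56×10^-11 T.

3.56×10^-11 T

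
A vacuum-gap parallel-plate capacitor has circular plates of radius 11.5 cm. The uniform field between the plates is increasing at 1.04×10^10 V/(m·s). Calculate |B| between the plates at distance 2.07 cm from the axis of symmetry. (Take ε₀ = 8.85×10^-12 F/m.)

Total displacement current: I_d = ε₀(πR²)(dE/dt) = (8.85×10^-12)(0.04155)(1.04×10^10) = 3.824×10^-3 A.
∮B·dl = μ₀ I_d,enc with I_d,enc = I_d r²/R² = 1.239×10^-4 A; so B = μ₀ I_d,enc/(2πr) = 1.20×10^-9 T.

1.20×10^-9 T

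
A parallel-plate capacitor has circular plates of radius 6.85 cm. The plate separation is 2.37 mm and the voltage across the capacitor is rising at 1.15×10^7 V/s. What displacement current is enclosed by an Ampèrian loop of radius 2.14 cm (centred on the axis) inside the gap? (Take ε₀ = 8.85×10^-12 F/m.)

6.18×10^-5 A

With E = V/d, dE/dt = 4.852×10^9 V/(m·s) and πR² = 0.01474 m², giving I_d = ε₀ πR² dE/dt = 6.329×10^-4 A.
The field is uniform, so I_d,enc = I_d (r/R)² = (6.329×10^-4)(2.14/6.85)² = 6.18×10^-5 A.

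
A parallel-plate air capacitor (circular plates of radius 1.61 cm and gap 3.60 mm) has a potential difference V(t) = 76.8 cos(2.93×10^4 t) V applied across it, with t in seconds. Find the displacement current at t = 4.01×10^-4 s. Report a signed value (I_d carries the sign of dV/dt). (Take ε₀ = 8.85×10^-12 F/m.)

dE/dt = (V₀ω/d)·−sin(ωt) with ωt = 11.7493 rad: (76.8)(2.93×10^4)(0.7291)/(3.60×10^-3) = 4.557×10^8 V/(m·s).
I_d = ε₀ A dE/dt = (8.85×10^-12)(8.143×10^-4)(4.557×10^8) = 3.28×10^-6 A.

3.28×10^-6 A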